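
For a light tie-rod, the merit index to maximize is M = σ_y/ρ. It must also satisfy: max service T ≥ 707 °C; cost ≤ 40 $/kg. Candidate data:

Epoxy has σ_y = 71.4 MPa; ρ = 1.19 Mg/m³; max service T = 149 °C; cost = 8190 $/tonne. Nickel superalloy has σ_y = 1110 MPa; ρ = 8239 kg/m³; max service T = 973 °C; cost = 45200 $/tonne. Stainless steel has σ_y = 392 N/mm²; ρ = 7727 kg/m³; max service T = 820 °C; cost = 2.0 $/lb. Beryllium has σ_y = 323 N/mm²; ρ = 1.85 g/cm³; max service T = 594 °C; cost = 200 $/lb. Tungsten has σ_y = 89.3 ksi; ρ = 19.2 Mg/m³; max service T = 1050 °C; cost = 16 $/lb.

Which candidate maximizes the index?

stainless steel

Screen on constraints: max service T ≥ 707 °C; cost ≤ 40 $/kg. Survivors: stainless steel, tungsten.
Convert each candidate to consistent units, then evaluate M:
  stainless steel: σ_y = 392.0 MPa, ρ = 7727 kg/m³
  tungsten: σ_y = 615.7 MPa, ρ = 19200 kg/m³
  stainless steel: M = 50.7 kN·m/kg
  tungsten: M = 32.1 kN·m/kg
Stainless steel ranks first.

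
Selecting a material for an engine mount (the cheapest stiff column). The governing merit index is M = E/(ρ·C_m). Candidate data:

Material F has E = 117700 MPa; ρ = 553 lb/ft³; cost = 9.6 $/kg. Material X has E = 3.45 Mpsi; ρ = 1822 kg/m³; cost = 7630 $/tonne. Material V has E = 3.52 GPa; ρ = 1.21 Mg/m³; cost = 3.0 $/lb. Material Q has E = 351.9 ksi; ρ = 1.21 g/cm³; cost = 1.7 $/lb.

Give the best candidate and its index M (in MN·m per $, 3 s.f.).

Normalizing units and computing the index:
  material F: E = 117.7 GPa, ρ = 8858 kg/m³, cost = 9.600 $/kg
  material X: E = 23.79 GPa, ρ = 1822 kg/m³, cost = 7.630 $/kg
  material V: E = 3.520 GPa, ρ = 1210 kg/m³, cost = 6.614 $/kg
  material Q: E = 2.426 GPa, ρ = 1210 kg/m³, cost = 3.748 $/kg
  material X: M = 1.71 MN·m per $
  material F: M = 1.38 MN·m per $
  material Q: M = 0.535 MN·m per $
  material V: M = 0.440 MN·m per $
Highest index: material X.

material X, M = 1.71 MN·m per $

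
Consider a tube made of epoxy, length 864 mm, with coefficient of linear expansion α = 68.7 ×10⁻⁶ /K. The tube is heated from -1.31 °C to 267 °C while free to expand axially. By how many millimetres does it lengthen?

15.9 mm

ΔT = 267 − (-1.31) = 268.3 K.
ΔL = α·L₀·ΔT = 68.7×10⁻⁶ × 864 mm × 268.3 K = 15.9 mm.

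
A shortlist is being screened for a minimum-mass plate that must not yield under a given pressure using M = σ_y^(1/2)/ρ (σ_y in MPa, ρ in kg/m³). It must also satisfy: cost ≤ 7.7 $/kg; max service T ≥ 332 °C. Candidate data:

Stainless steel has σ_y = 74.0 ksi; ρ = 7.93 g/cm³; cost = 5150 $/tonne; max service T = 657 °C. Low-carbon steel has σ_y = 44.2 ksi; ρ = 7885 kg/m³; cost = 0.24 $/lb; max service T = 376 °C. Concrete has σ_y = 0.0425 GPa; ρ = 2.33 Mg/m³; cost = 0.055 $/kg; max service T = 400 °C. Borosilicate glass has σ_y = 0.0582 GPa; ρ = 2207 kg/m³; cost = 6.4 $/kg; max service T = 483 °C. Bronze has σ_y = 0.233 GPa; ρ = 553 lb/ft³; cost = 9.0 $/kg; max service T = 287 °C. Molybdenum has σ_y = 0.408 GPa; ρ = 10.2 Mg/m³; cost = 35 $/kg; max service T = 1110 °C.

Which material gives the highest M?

borosilicate glass

Screen on constraints: cost ≤ 7.7 $/kg; max service T ≥ 332 °C. Survivors: stainless steel, low-carbon steel, concrete, borosilicate glass.
In SI units:
  stainless steel: σ_y = 510.2 MPa, ρ = 7930 kg/m³
  low-carbon steel: σ_y = 304.7 MPa, ρ = 7885 kg/m³
  concrete: σ_y = 42.50 MPa, ρ = 2330 kg/m³
  borosilicate glass: σ_y = 58.20 MPa, ρ = 2207 kg/m³
  borosilicate glass: M = 3.46×10⁻³
  stainless steel: M = 2.85×10⁻³
  concrete: M = 2.80×10⁻³
  low-carbon steel: M = 2.21×10⁻³
Borosilicate glass ranks first.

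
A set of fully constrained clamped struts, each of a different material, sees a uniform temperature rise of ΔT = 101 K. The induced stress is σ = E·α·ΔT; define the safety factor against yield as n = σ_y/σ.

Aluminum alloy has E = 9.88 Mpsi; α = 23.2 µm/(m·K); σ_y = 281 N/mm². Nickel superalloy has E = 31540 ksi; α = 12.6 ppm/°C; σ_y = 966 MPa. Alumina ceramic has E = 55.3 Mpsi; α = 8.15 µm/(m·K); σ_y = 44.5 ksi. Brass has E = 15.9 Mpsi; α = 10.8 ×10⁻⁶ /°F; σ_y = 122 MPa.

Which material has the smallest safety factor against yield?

brass

With everything in SI (GPa, ×10⁻⁶/K, MPa):
  aluminum alloy: E = 68.12, α = 23.2, σ_y = 281.0 → σ = 160 MPa, n = 1.76
  nickel superalloy: E = 217.5, α = 12.6, σ_y = 966.0 → σ = 277 MPa, n = 3.49
  alumina ceramic: E = 381.3, α = 8.15, σ_y = 306.8 → σ = 314 MPa, n = 0.978
  brass: E = 109.6, α = 19.4, σ_y = 122.0 → σ = 215 MPa, n = 0.567
Brass has the lowest safety factor, n = 0.567.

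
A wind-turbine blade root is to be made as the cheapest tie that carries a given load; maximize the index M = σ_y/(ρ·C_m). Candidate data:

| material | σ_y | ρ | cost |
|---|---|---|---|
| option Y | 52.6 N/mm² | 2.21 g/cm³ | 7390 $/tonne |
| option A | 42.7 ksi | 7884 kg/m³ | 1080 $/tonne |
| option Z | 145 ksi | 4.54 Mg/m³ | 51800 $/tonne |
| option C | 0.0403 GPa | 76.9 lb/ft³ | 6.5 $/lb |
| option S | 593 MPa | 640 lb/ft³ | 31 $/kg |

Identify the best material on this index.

Putting every candidate on a common basis:
  option Y: σ_y = 52.60 MPa, ρ = 2210 kg/m³, cost = 7.390 $/kg
  option A: σ_y = 294.4 MPa, ρ = 7884 kg/m³, cost = 1.080 $/kg
  option Z: σ_y = 999.7 MPa, ρ = 4540 kg/m³, cost = 51.80 $/kg
  option C: σ_y = 40.30 MPa, ρ = 1232 kg/m³, cost = 14.33 $/kg
  option S: σ_y = 593.0 MPa, ρ = 10250 kg/m³, cost = 31.00 $/kg
  option A: M = 34.6 kN·m per $
  option Z: M = 4.25 kN·m per $
  option Y: M = 3.22 kN·m per $
  option C: M = 2.28 kN·m per $
  option S: M = 1.87 kN·m per $
Highest index: option A.

option A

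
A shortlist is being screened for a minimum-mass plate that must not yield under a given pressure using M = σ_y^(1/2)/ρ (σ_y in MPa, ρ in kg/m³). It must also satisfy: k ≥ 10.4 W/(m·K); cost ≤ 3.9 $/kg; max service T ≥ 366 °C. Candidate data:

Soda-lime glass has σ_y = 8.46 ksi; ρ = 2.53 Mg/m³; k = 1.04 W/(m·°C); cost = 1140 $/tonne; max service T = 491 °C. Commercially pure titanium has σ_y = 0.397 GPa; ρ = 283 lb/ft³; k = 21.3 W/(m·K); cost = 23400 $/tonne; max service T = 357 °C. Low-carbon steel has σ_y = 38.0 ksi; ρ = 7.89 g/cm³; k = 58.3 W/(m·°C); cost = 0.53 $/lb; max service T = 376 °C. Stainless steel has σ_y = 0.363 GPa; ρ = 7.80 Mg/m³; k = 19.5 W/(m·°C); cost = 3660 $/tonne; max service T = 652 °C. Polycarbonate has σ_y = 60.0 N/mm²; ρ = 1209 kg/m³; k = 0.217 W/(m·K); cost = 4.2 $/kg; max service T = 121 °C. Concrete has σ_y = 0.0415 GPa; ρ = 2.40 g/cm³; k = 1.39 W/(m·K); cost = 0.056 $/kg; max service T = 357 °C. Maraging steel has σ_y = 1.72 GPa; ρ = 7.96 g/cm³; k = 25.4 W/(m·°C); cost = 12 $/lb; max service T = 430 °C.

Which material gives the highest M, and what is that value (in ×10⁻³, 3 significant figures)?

Screen on constraints: k ≥ 10.4 W/(m·K); cost ≤ 3.9 $/kg; max service T ≥ 366 °C. Survivors: low-carbon steel, stainless steel.
After converting to SI:
  low-carbon steel: σ_y = 262.0 MPa, ρ = 7890 kg/m³
  stainless steel: σ_y = 363.0 MPa, ρ = 7800 kg/m³
  stainless steel: M = 2.44×10⁻³
  low-carbon steel: M = 2.05×10⁻³
Highest index: stainless steel.

stainless steel, M = 2.44×10⁻³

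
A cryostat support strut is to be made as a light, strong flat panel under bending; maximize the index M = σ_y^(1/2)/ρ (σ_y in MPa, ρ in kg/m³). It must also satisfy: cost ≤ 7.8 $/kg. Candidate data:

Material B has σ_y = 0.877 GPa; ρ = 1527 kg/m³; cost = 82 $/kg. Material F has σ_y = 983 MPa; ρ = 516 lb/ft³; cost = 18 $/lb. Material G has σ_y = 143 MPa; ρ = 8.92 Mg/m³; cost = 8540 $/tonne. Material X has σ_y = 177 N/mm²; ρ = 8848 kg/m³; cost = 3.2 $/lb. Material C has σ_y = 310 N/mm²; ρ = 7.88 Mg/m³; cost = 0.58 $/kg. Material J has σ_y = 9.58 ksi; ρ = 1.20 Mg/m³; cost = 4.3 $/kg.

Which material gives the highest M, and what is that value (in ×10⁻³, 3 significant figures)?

Screen on constraints: cost ≤ 7.8 $/kg. Survivors: material X, material C, material J.
In SI units:
  material X: σ_y = 177.0 MPa, ρ = 8848 kg/m³
  material C: σ_y = 310.0 MPa, ρ = 7880 kg/m³
  material J: σ_y = 66.05 MPa, ρ = 1200 kg/m³
  material J: M = 6.77×10⁻³
  material C: M = 2.23×10⁻³
  material X: M = 1.50×10⁻³
The maximum is for material J.

material J, M = 6.77×10⁻³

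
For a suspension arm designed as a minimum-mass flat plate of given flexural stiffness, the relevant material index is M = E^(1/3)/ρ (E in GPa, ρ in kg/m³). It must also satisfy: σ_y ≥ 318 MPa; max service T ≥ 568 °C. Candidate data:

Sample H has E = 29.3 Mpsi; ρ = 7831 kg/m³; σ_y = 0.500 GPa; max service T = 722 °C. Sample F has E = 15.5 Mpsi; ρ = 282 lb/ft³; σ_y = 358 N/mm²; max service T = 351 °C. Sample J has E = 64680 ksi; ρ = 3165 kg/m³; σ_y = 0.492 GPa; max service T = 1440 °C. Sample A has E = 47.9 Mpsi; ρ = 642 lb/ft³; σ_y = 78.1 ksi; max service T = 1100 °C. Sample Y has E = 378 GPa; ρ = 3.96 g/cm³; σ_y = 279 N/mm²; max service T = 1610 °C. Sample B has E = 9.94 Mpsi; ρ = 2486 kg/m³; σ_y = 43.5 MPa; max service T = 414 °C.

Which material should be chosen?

Screen on constraints: σ_y ≥ 318 MPa; max service T ≥ 568 °C. Survivors: sample H, sample J, sample A.
In SI units:
  sample H: E = 202.0 GPa, ρ = 7831 kg/m³
  sample J: E = 446.0 GPa, ρ = 3165 kg/m³
  sample A: E = 330.3 GPa, ρ = 10280 kg/m³
  sample J: M = 2.41×10⁻³
  sample H: M = 0.749×10⁻³
  sample A: M = 0.672×10⁻³
The maximum is for sample J.

sample J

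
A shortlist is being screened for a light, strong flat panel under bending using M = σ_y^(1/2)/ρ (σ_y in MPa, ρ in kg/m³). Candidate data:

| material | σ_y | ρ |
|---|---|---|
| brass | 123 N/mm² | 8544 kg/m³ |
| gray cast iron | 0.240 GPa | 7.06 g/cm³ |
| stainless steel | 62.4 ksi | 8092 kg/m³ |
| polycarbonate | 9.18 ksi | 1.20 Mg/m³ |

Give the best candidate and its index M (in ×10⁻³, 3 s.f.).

polycarbonate, M = 6.63×10⁻³

Convert each candidate to consistent units, then evaluate M:
  brass: σ_y = 123.0 MPa, ρ = 8544 kg/m³
  gray cast iron: σ_y = 240.0 MPa, ρ = 7060 kg/m³
  stainless steel: σ_y = 430.2 MPa, ρ = 8092 kg/m³
  polycarbonate: σ_y = 63.29 MPa, ρ = 1200 kg/m³
  polycarbonate: M = 6.63×10⁻³
  stainless steel: M = 2.56×10⁻³
  gray cast iron: M = 2.19×10⁻³
  brass: M = 1.30×10⁻³
Polycarbonate ranks first.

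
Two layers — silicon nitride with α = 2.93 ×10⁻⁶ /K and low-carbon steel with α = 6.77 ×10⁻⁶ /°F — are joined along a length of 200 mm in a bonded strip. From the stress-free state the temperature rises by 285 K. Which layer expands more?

low-carbon steel: α = 6.77×10⁻⁶/°F × 9/5 = 12.2×10⁻⁶/K.
α(silicon nitride) = 2.93×10⁻⁶/K vs α(low-carbon steel) = 12.2×10⁻⁶/K.
Higher α expands more for the same ΔT: low-carbon steel.

low-carbon steel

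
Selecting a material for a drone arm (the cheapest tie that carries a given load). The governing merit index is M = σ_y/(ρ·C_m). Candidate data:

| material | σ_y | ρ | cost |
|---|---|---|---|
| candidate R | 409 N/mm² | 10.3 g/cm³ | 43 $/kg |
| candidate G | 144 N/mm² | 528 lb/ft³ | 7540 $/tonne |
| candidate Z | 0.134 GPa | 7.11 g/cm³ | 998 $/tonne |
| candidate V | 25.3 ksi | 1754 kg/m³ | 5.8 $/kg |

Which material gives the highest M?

candidate Z

After converting to SI:
  candidate R: σ_y = 409.0 MPa, ρ = 10300 kg/m³, cost = 43.00 $/kg
  candidate G: σ_y = 144.0 MPa, ρ = 8458 kg/m³, cost = 7.540 $/kg
  candidate Z: σ_y = 134.0 MPa, ρ = 7110 kg/m³, cost = 0.9980 $/kg
  candidate V: σ_y = 174.4 MPa, ρ = 1754 kg/m³, cost = 5.800 $/kg
  candidate Z: M = 18.9 kN·m per $
  candidate V: M = 17.1 kN·m per $
  candidate G: M = 2.26 kN·m per $
  candidate R: M = 0.923 kN·m per $
Candidate Z ranks first.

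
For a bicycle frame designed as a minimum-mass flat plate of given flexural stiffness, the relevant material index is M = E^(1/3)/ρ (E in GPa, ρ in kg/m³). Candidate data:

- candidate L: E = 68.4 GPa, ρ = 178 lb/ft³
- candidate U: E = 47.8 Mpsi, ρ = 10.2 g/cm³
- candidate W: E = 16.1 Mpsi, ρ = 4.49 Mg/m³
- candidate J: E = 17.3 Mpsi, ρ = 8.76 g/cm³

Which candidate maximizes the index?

In SI units:
  candidate L: E = 68.40 GPa, ρ = 2851 kg/m³
  candidate U: E = 329.6 GPa, ρ = 10200 kg/m³
  candidate W: E = 111.0 GPa, ρ = 4490 kg/m³
  candidate J: E = 119.3 GPa, ρ = 8760 kg/m³
  candidate L: M = 1.43×10⁻³
  candidate W: M = 1.07×10⁻³
  candidate U: M = 0.677×10⁻³
  candidate J: M = 0.562×10⁻³
Candidate L ranks first.

candidate L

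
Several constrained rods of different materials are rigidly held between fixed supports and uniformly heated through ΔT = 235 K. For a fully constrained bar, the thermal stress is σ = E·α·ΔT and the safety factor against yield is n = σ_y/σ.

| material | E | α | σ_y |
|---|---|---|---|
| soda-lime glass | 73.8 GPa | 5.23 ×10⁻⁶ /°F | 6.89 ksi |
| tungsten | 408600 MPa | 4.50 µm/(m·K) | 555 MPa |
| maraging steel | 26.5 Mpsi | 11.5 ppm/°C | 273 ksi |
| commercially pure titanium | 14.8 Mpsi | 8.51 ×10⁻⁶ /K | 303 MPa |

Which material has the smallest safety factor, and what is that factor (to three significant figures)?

Converting E to GPa, α to ×10⁻⁶/K, σ_y to MPa, then σ and n for each:
  soda-lime glass: E = 73.80, α = 9.41, σ_y = 47.50 → σ = 163 MPa, n = 0.291
  tungsten: E = 408.6, α = 4.50, σ_y = 555.0 → σ = 432 MPa, n = 1.28
  maraging steel: E = 182.7, α = 11.5, σ_y = 1882 → σ = 494 MPa, n = 3.81
  commercially pure titanium: E = 102.0, α = 8.51, σ_y = 303.0 → σ = 204 MPa, n = 1.48
Soda-lime glass has the lowest safety factor, n = 0.291.

soda-lime glass, n = 0.291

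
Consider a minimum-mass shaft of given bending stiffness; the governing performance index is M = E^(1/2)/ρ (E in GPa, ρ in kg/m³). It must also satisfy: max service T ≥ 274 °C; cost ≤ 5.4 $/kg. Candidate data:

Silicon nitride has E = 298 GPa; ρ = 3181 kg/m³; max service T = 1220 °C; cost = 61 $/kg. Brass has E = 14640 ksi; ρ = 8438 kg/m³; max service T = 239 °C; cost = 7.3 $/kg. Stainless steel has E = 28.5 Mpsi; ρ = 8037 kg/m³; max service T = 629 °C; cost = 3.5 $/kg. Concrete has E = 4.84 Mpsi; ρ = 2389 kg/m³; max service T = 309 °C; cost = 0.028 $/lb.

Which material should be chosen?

Screen on constraints: max service T ≥ 274 °C; cost ≤ 5.4 $/kg. Survivors: stainless steel, concrete.
In SI units:
  stainless steel: E = 196.5 GPa, ρ = 8037 kg/m³
  concrete: E = 33.37 GPa, ρ = 2389 kg/m³
  concrete: M = 2.42×10⁻³
  stainless steel: M = 1.74×10⁻³
The maximum is for concrete.

concrete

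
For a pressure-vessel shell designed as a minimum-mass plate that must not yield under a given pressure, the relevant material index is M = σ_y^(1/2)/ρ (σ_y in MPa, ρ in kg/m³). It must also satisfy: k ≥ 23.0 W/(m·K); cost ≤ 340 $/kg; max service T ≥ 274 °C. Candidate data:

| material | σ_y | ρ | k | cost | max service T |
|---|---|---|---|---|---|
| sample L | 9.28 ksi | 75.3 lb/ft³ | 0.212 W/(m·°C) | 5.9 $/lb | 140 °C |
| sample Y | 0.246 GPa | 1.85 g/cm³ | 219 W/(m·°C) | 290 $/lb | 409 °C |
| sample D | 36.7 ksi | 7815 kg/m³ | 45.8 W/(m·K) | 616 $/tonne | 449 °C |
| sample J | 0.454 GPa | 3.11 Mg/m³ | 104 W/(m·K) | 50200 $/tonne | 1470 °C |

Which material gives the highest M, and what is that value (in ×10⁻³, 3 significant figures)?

sample J, M = 6.85×10⁻³

Screen on constraints: k ≥ 23.0 W/(m·K); cost ≤ 340 $/kg; max service T ≥ 274 °C. Survivors: sample D, sample J.
In SI units:
  sample D: σ_y = 253.0 MPa, ρ = 7815 kg/m³
  sample J: σ_y = 454.0 MPa, ρ = 3110 kg/m³
  sample J: M = 6.85×10⁻³
  sample D: M = 2.04×10⁻³
The maximum is for sample J.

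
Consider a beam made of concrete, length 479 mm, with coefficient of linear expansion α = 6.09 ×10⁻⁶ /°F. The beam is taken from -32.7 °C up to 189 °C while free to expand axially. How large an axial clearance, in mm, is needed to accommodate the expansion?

1.16 mm

Convert α: 6.09×10⁻⁶/°F × (9/5) = 11.0×10⁻⁶/K.
ΔT = 189 − (-32.7) = 221.7 K.
ΔL = α·L₀·ΔT = 11.0×10⁻⁶ × 479 mm × 221.7 K = 1.16 mm.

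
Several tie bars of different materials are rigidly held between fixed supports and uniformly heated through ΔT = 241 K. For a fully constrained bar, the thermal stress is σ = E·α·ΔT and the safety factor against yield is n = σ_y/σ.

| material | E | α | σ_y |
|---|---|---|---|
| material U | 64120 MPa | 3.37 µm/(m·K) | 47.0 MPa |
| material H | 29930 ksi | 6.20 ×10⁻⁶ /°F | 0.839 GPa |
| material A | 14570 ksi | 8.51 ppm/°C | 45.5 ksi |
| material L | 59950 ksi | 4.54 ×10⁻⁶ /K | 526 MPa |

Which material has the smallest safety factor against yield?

With everything in SI (GPa, ×10⁻⁶/K, MPa):
  material U: E = 64.12, α = 3.37, σ_y = 47.00 → σ = 52.1 MPa, n = 0.903
  material H: E = 206.4, α = 11.2, σ_y = 839.0 → σ = 555 MPa, n = 1.51
  material A: E = 100.5, α = 8.51, σ_y = 313.7 → σ = 206 MPa, n = 1.52
  material L: E = 413.3, α = 4.54, σ_y = 526.0 → σ = 452 MPa, n = 1.16
The minimum is material U at n = 0.903.

material U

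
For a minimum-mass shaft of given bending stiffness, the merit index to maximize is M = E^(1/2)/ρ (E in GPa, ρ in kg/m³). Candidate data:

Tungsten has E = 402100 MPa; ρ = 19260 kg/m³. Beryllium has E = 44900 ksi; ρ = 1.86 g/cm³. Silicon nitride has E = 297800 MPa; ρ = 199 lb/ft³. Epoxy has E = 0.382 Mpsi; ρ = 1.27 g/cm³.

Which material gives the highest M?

Putting every candidate on a common basis:
  tungsten: E = 402.1 GPa, ρ = 19260 kg/m³
  beryllium: E = 309.6 GPa, ρ = 1860 kg/m³
  silicon nitride: E = 297.8 GPa, ρ = 3188 kg/m³
  epoxy: E = 2.634 GPa, ρ = 1270 kg/m³
  beryllium: M = 9.46×10⁻³
  silicon nitride: M = 5.41×10⁻³
  epoxy: M = 1.28×10⁻³
  tungsten: M = 1.04×10⁻³
Highest index: beryllium.

beryllium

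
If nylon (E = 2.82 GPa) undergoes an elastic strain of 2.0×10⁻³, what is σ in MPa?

5.64 MPa

σ = E·ε = 2820 MPa × 2.0×10⁻³ = 5.64 MPa.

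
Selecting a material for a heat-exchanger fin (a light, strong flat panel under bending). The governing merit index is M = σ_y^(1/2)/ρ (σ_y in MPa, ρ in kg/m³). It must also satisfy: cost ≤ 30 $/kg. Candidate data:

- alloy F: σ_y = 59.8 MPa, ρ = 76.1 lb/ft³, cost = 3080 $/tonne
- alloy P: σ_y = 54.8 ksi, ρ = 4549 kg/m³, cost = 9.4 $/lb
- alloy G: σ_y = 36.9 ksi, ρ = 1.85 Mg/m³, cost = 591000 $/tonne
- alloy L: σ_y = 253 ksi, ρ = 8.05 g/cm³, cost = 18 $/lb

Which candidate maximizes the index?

Screen on constraints: cost ≤ 30 $/kg. Survivors: alloy F, alloy P.
Convert each candidate to consistent units, then evaluate M:
  alloy F: σ_y = 59.80 MPa, ρ = 1219 kg/m³
  alloy P: σ_y = 377.8 MPa, ρ = 4549 kg/m³
  alloy F: M = 6.34×10⁻³
  alloy P: M = 4.27×10⁻³
Alloy F has the largest M.

alloy F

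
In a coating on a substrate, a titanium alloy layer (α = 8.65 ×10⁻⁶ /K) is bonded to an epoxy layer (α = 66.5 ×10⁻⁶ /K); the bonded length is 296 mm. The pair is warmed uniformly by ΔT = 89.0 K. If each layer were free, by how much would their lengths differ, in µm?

Δα = |8.65 − 66.5|×10⁻⁶/K = 57.9×10⁻⁶/K.
ΔL_mismatch = Δα·L·ΔT = 57.9×10⁻⁶ × 296.0 mm × 89.0 K = 1520 µm.

1520 µm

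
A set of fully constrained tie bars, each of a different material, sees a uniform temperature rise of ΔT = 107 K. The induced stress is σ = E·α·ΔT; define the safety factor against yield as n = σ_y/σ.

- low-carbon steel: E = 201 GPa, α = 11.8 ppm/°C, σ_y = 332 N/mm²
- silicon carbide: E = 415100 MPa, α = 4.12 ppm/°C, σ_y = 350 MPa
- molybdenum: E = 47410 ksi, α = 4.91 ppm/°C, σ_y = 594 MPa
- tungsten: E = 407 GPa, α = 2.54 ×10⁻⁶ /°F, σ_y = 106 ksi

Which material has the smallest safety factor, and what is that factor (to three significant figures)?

low-carbon steel, n = 1.31

In consistent units (E in GPa, α in ×10⁻⁶/K, σ_y in MPa):
  low-carbon steel: E = 201.0, α = 11.8, σ_y = 332.0 → σ = 254 MPa, n = 1.31
  silicon carbide: E = 415.1, α = 4.12, σ_y = 350.0 → σ = 183 MPa, n = 1.91
  molybdenum: E = 326.9, α = 4.91, σ_y = 594.0 → σ = 172 MPa, n = 3.46
  tungsten: E = 407.0, α = 4.57, σ_y = 730.8 → σ = 199 MPa, n = 3.67
The minimum is low-carbon steel at n = 1.31.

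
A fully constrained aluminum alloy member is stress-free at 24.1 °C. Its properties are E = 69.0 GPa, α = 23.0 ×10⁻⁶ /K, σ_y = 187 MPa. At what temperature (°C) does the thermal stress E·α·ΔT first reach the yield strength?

E·α·ΔT = 187.0 MPa ⇒ ΔT = 187.0 / (69.00×10³ × 23.0×10⁻⁶) = 117.8 K.
T = 24.1 + 117.8 = 141.9 °C.

142 °C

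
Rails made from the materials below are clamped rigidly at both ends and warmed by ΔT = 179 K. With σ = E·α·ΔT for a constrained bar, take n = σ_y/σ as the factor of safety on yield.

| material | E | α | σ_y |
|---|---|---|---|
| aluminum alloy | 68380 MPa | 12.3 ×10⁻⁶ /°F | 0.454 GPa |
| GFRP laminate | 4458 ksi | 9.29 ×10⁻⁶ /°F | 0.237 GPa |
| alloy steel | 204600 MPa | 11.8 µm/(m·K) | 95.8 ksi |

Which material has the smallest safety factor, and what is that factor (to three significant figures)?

In consistent units (E in GPa, α in ×10⁻⁶/K, σ_y in MPa):
  aluminum alloy: E = 68.38, α = 22.1, σ_y = 454.0 → σ = 271 MPa, n = 1.68
  GFRP laminate: E = 30.74, α = 16.7, σ_y = 237.0 → σ = 92.0 MPa, n = 2.58
  alloy steel: E = 204.6, α = 11.8, σ_y = 660.5 → σ = 432 MPa, n = 1.53
Alloy steel has the lowest safety factor, n = 1.53.

alloy steel, n = 1.53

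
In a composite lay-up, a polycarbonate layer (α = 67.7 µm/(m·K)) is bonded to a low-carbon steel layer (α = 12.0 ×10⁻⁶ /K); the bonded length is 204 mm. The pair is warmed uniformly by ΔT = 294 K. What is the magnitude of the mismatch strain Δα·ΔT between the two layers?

Δα = |67.7 − 12.0|×10⁻⁶/K = 55.7×10⁻⁶/K.
Mismatch strain = Δα·ΔT = 55.7×10⁻⁶ × 294.0 = 0.0164.

0.0164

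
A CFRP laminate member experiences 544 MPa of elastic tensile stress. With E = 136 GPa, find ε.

ε = σ/E = 544 / 136000 = 4.00×10⁻³.

4.00×10⁻³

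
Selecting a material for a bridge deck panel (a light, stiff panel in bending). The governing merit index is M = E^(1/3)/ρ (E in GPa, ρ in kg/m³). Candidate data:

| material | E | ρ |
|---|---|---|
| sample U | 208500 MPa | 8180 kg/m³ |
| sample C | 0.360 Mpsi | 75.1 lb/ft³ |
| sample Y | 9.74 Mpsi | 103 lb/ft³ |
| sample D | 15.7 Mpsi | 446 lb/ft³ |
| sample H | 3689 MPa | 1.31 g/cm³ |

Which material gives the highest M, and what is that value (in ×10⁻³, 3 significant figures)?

sample Y, M = 2.46×10⁻³

Putting every candidate on a common basis:
  sample U: E = 208.5 GPa, ρ = 8180 kg/m³
  sample C: E = 2.482 GPa, ρ = 1203 kg/m³
  sample Y: E = 67.15 GPa, ρ = 1650 kg/m³
  sample D: E = 108.2 GPa, ρ = 7144 kg/m³
  sample H: E = 3.689 GPa, ρ = 1310 kg/m³
  sample Y: M = 2.46×10⁻³
  sample H: M = 1.18×10⁻³
  sample C: M = 1.13×10⁻³
  sample U: M = 0.725×10⁻³
  sample D: M = 0.667×10⁻³
Sample Y ranks first.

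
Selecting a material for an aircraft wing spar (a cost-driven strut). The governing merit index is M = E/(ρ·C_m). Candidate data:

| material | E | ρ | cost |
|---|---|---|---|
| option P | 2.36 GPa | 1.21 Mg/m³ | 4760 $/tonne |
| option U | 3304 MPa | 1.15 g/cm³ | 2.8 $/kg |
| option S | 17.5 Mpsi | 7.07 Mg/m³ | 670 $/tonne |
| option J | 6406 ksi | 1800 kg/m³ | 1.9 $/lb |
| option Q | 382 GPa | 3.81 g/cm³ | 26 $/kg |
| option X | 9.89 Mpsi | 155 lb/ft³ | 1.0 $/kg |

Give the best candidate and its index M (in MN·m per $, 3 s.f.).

Convert each candidate to consistent units, then evaluate M:
  option P: E = 2.360 GPa, ρ = 1210 kg/m³, cost = 4.760 $/kg
  option U: E = 3.304 GPa, ρ = 1150 kg/m³, cost = 2.800 $/kg
  option S: E = 120.7 GPa, ρ = 7070 kg/m³, cost = 0.6700 $/kg
  option J: E = 44.17 GPa, ρ = 1800 kg/m³, cost = 4.189 $/kg
  option Q: E = 382.0 GPa, ρ = 3810 kg/m³, cost = 26.00 $/kg
  option X: E = 68.19 GPa, ρ = 2483 kg/m³, cost = 1.000 $/kg
  option X: M = 27.5 MN·m per $
  option S: M = 25.5 MN·m per $
  option J: M = 5.86 MN·m per $
  option Q: M = 3.86 MN·m per $
  option U: M = 1.03 MN·m per $
  option P: M = 0.410 MN·m per $
Option X has the largest M.

option X, M = 27.5 MN·m per $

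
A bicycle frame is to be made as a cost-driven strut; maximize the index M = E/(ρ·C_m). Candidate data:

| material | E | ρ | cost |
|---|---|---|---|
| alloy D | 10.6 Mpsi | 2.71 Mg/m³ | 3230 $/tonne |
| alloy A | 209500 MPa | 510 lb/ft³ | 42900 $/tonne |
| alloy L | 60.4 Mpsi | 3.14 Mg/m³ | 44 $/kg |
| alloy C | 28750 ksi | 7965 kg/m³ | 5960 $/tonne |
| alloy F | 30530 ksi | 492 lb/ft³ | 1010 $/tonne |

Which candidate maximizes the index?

alloy F

Convert each candidate to consistent units, then evaluate M:
  alloy D: E = 73.08 GPa, ρ = 2710 kg/m³, cost = 3.230 $/kg
  alloy A: E = 209.5 GPa, ρ = 8169 kg/m³, cost = 42.90 $/kg
  alloy L: E = 416.4 GPa, ρ = 3140 kg/m³, cost = 44.00 $/kg
  alloy C: E = 198.2 GPa, ρ = 7965 kg/m³, cost = 5.960 $/kg
  alloy F: E = 210.5 GPa, ρ = 7881 kg/m³, cost = 1.010 $/kg
  alloy F: M = 26.4 MN·m per $
  alloy D: M = 8.35 MN·m per $
  alloy C: M = 4.18 MN·m per $
  alloy L: M = 3.01 MN·m per $
  alloy A: M = 0.598 MN·m per $
Alloy F ranks first.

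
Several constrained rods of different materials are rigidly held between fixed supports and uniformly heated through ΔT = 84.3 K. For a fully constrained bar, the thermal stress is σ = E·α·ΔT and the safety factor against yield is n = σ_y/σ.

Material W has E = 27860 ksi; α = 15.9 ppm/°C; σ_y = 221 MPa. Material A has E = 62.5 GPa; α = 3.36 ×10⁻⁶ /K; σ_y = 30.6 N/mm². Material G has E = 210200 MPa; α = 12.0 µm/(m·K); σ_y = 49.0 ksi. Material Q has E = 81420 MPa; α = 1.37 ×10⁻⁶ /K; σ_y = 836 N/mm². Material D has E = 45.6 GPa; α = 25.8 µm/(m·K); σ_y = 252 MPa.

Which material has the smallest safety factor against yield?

material W

Per material, after unit conversion:
  material W: E = 192.1, α = 15.9, σ_y = 221.0 → σ = 257 MPa, n = 0.858
  material A: E = 62.50, α = 3.36, σ_y = 30.60 → σ = 17.7 MPa, n = 1.73
  material G: E = 210.2, α = 12.0, σ_y = 337.8 → σ = 213 MPa, n = 1.59
  material Q: E = 81.42, α = 1.37, σ_y = 836.0 → σ = 9.40 MPa, n = 88.9
  material D: E = 45.60, α = 25.8, σ_y = 252.0 → σ = 99.2 MPa, n = 2.54
The minimum is material W at n = 0.858.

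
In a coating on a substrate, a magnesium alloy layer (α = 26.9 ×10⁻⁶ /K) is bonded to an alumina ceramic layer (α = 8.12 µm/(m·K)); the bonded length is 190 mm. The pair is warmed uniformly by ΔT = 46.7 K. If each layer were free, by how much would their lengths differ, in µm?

167 µm

Δα = |26.9 − 8.12|×10⁻⁶/K = 18.8×10⁻⁶/K.
ΔL_mismatch = Δα·L·ΔT = 18.8×10⁻⁶ × 190.0 mm × 46.7 K = 167 µm.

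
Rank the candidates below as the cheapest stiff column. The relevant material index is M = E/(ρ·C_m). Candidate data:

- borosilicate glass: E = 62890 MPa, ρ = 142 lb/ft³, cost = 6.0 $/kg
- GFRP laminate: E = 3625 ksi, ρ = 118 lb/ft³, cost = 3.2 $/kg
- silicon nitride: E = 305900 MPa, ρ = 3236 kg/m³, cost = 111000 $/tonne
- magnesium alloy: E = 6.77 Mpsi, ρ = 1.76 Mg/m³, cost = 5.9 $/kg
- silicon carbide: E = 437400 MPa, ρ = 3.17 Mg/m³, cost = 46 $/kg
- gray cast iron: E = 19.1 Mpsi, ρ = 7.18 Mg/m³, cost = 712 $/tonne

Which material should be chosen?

Putting every candidate on a common basis:
  borosilicate glass: E = 62.89 GPa, ρ = 2275 kg/m³, cost = 6.000 $/kg
  GFRP laminate: E = 24.99 GPa, ρ = 1890 kg/m³, cost = 3.200 $/kg
  silicon nitride: E = 305.9 GPa, ρ = 3236 kg/m³, cost = 111.0 $/kg
  magnesium alloy: E = 46.68 GPa, ρ = 1760 kg/m³, cost = 5.900 $/kg
  silicon carbide: E = 437.4 GPa, ρ = 3170 kg/m³, cost = 46.00 $/kg
  gray cast iron: E = 131.7 GPa, ρ = 7180 kg/m³, cost = 0.7120 $/kg
  gray cast iron: M = 25.8 MN·m per $
  borosilicate glass: M = 4.61 MN·m per $
  magnesium alloy: M = 4.50 MN·m per $
  GFRP laminate: M = 4.13 MN·m per $
  silicon carbide: M = 3.00 MN·m per $
  silicon nitride: M = 0.852 MN·m per $
Gray cast iron has the largest M.

gray cast iron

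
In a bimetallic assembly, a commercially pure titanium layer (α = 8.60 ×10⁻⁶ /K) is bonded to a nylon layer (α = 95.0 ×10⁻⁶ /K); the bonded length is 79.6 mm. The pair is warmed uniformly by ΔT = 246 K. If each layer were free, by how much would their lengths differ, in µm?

Δα = |8.60 − 95.0|×10⁻⁶/K = 86.4×10⁻⁶/K.
ΔL_mismatch = Δα·L·ΔT = 86.4×10⁻⁶ × 79.6 mm × 246.0 K = 1690 µm.

1690 µm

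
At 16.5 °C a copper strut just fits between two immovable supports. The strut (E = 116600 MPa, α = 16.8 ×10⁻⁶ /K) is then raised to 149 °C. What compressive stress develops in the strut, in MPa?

E = 116600 MPa = 116.6 GPa.
ΔT = 132.5 K. Constrained thermal stress σ = E·α·ΔT = 116.6×10³ MPa × 16.8×10⁻⁶ × 132.5 = 260 MPa (compressive).

260 MPa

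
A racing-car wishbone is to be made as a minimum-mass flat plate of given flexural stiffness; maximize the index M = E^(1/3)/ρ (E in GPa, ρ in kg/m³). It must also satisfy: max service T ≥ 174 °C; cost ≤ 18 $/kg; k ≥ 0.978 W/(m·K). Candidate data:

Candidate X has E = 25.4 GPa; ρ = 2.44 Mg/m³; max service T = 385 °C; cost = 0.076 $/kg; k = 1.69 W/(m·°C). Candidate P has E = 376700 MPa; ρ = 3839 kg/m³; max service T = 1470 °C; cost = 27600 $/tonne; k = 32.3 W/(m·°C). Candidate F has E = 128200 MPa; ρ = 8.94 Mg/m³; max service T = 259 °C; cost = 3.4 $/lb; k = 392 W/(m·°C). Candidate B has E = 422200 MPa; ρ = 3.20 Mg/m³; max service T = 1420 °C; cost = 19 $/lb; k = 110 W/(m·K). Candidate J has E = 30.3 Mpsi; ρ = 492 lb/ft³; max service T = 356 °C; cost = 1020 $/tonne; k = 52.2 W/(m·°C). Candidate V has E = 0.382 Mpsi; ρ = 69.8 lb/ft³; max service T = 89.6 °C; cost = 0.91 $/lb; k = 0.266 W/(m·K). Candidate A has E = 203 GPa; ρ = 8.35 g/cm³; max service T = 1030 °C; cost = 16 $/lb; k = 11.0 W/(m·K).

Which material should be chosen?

candidate X

Screen on constraints: max service T ≥ 174 °C; cost ≤ 18 $/kg; k ≥ 0.978 W/(m·K). Survivors: candidate X, candidate F, candidate J.
Normalizing units and computing the index:
  candidate X: E = 25.40 GPa, ρ = 2440 kg/m³
  candidate F: E = 128.2 GPa, ρ = 8940 kg/m³
  candidate J: E = 208.9 GPa, ρ = 7881 kg/m³
  candidate X: M = 1.20×10⁻³
  candidate J: M = 0.753×10⁻³
  candidate F: M = 0.564×10⁻³
Candidate X ranks first.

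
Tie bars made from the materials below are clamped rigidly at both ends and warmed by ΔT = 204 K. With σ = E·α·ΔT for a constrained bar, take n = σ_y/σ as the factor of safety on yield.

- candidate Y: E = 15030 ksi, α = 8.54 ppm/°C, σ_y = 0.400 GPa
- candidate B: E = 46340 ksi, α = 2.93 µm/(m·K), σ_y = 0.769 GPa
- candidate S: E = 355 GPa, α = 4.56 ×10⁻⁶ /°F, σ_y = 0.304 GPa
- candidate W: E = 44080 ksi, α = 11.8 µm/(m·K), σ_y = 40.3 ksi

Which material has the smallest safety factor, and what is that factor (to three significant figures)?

candidate W, n = 0.380

Per material, after unit conversion:
  candidate Y: E = 103.6, α = 8.54, σ_y = 400.0 → σ = 181 MPa, n = 2.22
  candidate B: E = 319.5, α = 2.93, σ_y = 769.0 → σ = 191 MPa, n = 4.03
  candidate S: E = 355.0, α = 8.21, σ_y = 304.0 → σ = 594 MPa, n = 0.511
  candidate W: E = 303.9, α = 11.8, σ_y = 277.9 → σ = 732 MPa, n = 0.380
Candidate W has the lowest safety factor, n = 0.380.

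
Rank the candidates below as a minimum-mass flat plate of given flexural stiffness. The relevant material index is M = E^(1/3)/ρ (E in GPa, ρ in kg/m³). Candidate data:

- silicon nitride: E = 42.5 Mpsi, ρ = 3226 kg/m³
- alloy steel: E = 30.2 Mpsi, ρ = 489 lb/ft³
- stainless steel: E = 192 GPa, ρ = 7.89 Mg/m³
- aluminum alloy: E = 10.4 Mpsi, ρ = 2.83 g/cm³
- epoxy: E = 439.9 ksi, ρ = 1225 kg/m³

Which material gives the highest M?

silicon nitride

Convert each candidate to consistent units, then evaluate M:
  silicon nitride: E = 293.0 GPa, ρ = 3226 kg/m³
  alloy steel: E = 208.2 GPa, ρ = 7833 kg/m³
  stainless steel: E = 192.0 GPa, ρ = 7890 kg/m³
  aluminum alloy: E = 71.71 GPa, ρ = 2830 kg/m³
  epoxy: E = 3.033 GPa, ρ = 1225 kg/m³
  silicon nitride: M = 2.06×10⁻³
  aluminum alloy: M = 1.47×10⁻³
  epoxy: M = 1.18×10⁻³
  alloy steel: M = 0.757×10⁻³
  stainless steel: M = 0.731×10⁻³
Silicon nitride ranks first.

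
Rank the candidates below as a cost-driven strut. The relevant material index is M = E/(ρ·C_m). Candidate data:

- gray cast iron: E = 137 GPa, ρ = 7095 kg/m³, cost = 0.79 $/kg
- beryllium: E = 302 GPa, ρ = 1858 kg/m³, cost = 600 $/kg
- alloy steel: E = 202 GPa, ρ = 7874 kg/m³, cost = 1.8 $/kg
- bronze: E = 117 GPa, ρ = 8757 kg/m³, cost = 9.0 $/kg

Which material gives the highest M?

gray cast iron

Per-candidate index values:
  gray cast iron: M = 24.4 MN·m per $
  alloy steel: M = 14.3 MN·m per $
  bronze: M = 1.48 MN·m per $
  beryllium: M = 0.271 MN·m per $
Gray cast iron ranks first.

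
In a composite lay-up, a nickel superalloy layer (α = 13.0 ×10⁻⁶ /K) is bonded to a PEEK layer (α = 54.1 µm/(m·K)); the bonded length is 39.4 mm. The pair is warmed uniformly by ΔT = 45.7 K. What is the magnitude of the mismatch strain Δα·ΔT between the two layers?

Δα = |13.0 − 54.1|×10⁻⁶/K = 41.1×10⁻⁶/K.
Mismatch strain = Δα·ΔT = 41.1×10⁻⁶ × 45.7 = 1.88×10⁻³.

1.88×10⁻³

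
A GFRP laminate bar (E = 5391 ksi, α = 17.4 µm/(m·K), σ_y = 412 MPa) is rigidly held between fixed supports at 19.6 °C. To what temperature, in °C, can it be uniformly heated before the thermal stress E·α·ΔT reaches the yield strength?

E = 5391 ksi = 37.17 GPa.
E·α·ΔT = 412.0 MPa ⇒ ΔT = 412.0 / (37.17×10³ × 17.4×10⁻⁶) = 637.0 K.
T = 19.6 + 637.0 = 656.6 °C.

657 °C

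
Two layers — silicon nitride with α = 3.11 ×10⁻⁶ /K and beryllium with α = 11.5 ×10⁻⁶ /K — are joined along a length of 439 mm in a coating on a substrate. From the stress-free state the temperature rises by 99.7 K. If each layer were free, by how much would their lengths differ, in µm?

Δα = |3.11 − 11.5|×10⁻⁶/K = 8.39×10⁻⁶/K.
ΔL_mismatch = Δα·L·ΔT = 8.39×10⁻⁶ × 439.0 mm × 99.7 K = 367 µm.

367 µm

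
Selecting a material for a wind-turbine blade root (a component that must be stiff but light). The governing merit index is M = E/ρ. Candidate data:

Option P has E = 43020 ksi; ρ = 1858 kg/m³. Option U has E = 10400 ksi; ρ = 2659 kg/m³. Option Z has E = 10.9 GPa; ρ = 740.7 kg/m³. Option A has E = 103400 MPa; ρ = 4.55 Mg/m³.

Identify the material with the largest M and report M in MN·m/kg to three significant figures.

After converting to SI:
  option P: E = 296.6 GPa, ρ = 1858 kg/m³
  option U: E = 71.71 GPa, ρ = 2659 kg/m³
  option Z: E = 10.90 GPa, ρ = 740.7 kg/m³
  option A: E = 103.4 GPa, ρ = 4550 kg/m³
  option P: M = 160 MN·m/kg
  option U: M = 27.0 MN·m/kg
  option A: M = 22.7 MN·m/kg
  option Z: M = 14.7 MN·m/kg
The maximum is for option P.

option P, M = 160 MN·m/kg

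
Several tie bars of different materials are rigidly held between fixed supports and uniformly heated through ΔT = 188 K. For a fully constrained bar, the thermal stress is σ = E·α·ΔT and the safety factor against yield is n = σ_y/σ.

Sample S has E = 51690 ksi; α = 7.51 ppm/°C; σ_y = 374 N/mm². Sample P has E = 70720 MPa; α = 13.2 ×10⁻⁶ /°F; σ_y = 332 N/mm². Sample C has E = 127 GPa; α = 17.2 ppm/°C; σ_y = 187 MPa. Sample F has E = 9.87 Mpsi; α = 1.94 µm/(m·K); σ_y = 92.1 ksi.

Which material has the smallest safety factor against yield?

Per material, after unit conversion:
  sample S: E = 356.4, α = 7.51, σ_y = 374.0 → σ = 503 MPa, n = 0.743
  sample P: E = 70.72, α = 23.8, σ_y = 332.0 → σ = 316 MPa, n = 1.05
  sample C: E = 127.0, α = 17.2, σ_y = 187.0 → σ = 411 MPa, n = 0.455
  sample F: E = 68.05, α = 1.94, σ_y = 635.0 → σ = 24.8 MPa, n = 25.6
Sample C has the lowest safety factor, n = 0.455.

sample C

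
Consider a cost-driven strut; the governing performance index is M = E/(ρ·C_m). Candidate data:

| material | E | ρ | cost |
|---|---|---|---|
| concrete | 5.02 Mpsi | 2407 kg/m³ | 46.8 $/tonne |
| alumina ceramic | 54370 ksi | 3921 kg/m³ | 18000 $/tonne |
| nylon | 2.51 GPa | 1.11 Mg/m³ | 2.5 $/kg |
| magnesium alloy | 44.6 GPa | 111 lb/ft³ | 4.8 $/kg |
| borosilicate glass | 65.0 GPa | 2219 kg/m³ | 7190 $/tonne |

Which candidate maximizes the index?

concrete

Putting every candidate on a common basis:
  concrete: E = 34.61 GPa, ρ = 2407 kg/m³, cost = 0.04680 $/kg
  alumina ceramic: E = 374.9 GPa, ρ = 3921 kg/m³, cost = 18.00 $/kg
  nylon: E = 2.510 GPa, ρ = 1110 kg/m³, cost = 2.500 $/kg
  magnesium alloy: E = 44.60 GPa, ρ = 1778 kg/m³, cost = 4.800 $/kg
  borosilicate glass: E = 65.00 GPa, ρ = 2219 kg/m³, cost = 7.190 $/kg
  concrete: M = 307 MN·m per $
  alumina ceramic: M = 5.31 MN·m per $
  magnesium alloy: M = 5.23 MN·m per $
  borosilicate glass: M = 4.07 MN·m per $
  nylon: M = 0.905 MN·m per $
Highest index: concrete.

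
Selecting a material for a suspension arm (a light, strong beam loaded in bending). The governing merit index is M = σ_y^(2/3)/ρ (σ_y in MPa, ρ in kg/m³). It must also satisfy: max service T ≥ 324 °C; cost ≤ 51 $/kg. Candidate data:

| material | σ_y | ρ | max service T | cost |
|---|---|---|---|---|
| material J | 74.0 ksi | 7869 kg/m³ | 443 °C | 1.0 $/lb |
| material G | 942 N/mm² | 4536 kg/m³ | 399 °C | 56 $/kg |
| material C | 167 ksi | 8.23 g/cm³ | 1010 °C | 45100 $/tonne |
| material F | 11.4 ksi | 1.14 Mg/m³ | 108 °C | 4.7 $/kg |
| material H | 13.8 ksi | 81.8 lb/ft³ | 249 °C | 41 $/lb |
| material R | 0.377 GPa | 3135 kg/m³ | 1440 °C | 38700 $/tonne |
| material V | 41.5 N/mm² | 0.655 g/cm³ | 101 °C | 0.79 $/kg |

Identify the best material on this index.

material R

Screen on constraints: max service T ≥ 324 °C; cost ≤ 51 $/kg. Survivors: material J, material C, material R.
After converting to SI:
  material J: σ_y = 510.2 MPa, ρ = 7869 kg/m³
  material C: σ_y = 1151 MPa, ρ = 8230 kg/m³
  material R: σ_y = 377.0 MPa, ρ = 3135 kg/m³
  material R: M = 16.6×10⁻³
  material C: M = 13.3×10⁻³
  material J: M = 8.11×10⁻³
Highest index: material R.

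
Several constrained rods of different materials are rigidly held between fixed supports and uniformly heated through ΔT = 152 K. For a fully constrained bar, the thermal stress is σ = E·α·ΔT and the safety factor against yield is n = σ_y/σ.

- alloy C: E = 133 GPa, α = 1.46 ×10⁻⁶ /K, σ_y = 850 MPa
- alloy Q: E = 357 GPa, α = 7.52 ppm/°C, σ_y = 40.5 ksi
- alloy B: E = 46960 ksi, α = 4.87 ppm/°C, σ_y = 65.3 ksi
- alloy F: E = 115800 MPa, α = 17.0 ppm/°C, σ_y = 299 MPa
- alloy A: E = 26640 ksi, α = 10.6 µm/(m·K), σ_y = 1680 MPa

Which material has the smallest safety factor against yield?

alloy Q

Converting E to GPa, α to ×10⁻⁶/K, σ_y to MPa, then σ and n for each:
  alloy C: E = 133.0, α = 1.46, σ_y = 850.0 → σ = 29.5 MPa, n = 28.8
  alloy Q: E = 357.0, α = 7.52, σ_y = 279.2 → σ = 408 MPa, n = 0.684
  alloy B: E = 323.8, α = 4.87, σ_y = 450.2 → σ = 240 MPa, n = 1.88
  alloy F: E = 115.8, α = 17.0, σ_y = 299.0 → σ = 299 MPa, n = 0.999
  alloy A: E = 183.7, α = 10.6, σ_y = 1680 → σ = 296 MPa, n = 5.68
Smallest n: alloy Q with n = 0.684.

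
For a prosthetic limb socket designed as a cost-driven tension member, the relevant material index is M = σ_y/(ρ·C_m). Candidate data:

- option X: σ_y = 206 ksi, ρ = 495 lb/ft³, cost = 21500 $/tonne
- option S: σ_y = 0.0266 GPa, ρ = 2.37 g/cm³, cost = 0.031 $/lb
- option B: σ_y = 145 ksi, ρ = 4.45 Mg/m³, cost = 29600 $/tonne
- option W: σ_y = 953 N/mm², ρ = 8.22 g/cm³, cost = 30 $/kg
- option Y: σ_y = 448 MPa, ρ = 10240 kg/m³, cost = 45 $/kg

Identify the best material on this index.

option S

Normalizing units and computing the index:
  option X: σ_y = 1420 MPa, ρ = 7929 kg/m³, cost = 21.50 $/kg
  option S: σ_y = 26.60 MPa, ρ = 2370 kg/m³, cost = 0.06834 $/kg
  option B: σ_y = 999.7 MPa, ρ = 4450 kg/m³, cost = 29.60 $/kg
  option W: σ_y = 953.0 MPa, ρ = 8220 kg/m³, cost = 30.00 $/kg
  option Y: σ_y = 448.0 MPa, ρ = 10240 kg/m³, cost = 45.00 $/kg
  option S: M = 164 kN·m per $
  option X: M = 8.33 kN·m per $
  option B: M = 7.59 kN·m per $
  option W: M = 3.86 kN·m per $
  option Y: M = 0.972 kN·m per $
The maximum is for option S.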